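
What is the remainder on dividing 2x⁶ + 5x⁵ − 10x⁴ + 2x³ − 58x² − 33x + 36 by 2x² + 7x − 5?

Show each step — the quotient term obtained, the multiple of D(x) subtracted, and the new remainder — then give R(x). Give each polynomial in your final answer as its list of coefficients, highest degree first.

R = [5, -9]

Step 1: lead(2x⁶ + 5x⁵ − 10x⁴ + 2x³ − 58x² − 33x + 36) ÷ lead(D) = 2x⁶ ÷ 2x² = x⁴. Subtract (x⁴)·D = 2x⁶ + 7x⁵ − 5x⁴. Remainder: −2x⁵ − 5x⁴ + 2x³ − 58x² − 33x + 36.
Step 2: lead(−2x⁵ − 5x⁴ + 2x³ − 58x² − 33x + 36) ÷ lead(D) = −2x⁵ ÷ 2x² = −x³. Subtract (−x³)·D = −2x⁵ − 7x⁴ + 5x³. Remainder: 2x⁴ − 3x³ − 58x² − 33x + 36.
Step 3: lead(2x⁴ − 3x³ − 58x² − 33x + 36) ÷ lead(D) = 2x⁴ ÷ 2x² = x². Subtract (x²)·D = 2x⁴ + 7x³ − 5x². Remainder: −10x³ − 53x² − 33x + 36.
Step 4: lead(−10x³ − 53x² − 33x + 36) ÷ lead(D) = −10x³ ÷ 2x² = −5x. Subtract (−5x)·D = −10x³ − 35x² + 25x. Remainder: −18x² − 58x + 36.
Step 5: lead(−18x² − 58x + 36) ÷ lead(D) = −18x² ÷ 2x² = −9. Subtract (−9)·D = −18x² − 63x + 45. Remainder: 5x − 9.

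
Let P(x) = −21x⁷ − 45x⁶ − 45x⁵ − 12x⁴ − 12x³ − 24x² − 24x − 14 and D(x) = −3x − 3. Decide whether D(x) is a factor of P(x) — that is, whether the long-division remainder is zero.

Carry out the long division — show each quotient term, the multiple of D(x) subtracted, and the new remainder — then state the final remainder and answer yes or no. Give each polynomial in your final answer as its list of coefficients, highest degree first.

Step 1: lead(−21x⁷ − 45x⁶ − 45x⁵ − 12x⁴ − 12x³ − 24x² − 24x − 14) ÷ lead(D) = −21x⁷ ÷ −3x = 7x⁶. Subtract (7x⁶)·D = −21x⁷ − 21x⁶. Remainder: −24x⁶ − 45x⁵ − 12x⁴ − 12x³ − 24x² − 24x − 14.
Step 2: lead(−24x⁶ − 45x⁵ − 12x⁴ − 12x³ − 24x² − 24x − 14) ÷ lead(D) = −24x⁶ ÷ −3x = 8x⁵. Subtract (8x⁵)·D = −24x⁶ − 24x⁵. Remainder: −21x⁵ − 12x⁴ − 12x³ − 24x² − 24x − 14.
Step 3: lead(−21x⁵ − 12x⁴ − 12x³ − 24x² − 24x − 14) ÷ lead(D) = −21x⁵ ÷ −3x = 7x⁴. Subtract (7x⁴)·D = −21x⁵ − 21x⁴. Remainder: 9x⁴ − 12x³ − 24x² − 24x − 14.
Step 4: lead(9x⁴ − 12x³ − 24x² − 24x − 14) ÷ lead(D) = 9x⁴ ÷ −3x = −3x³. Subtract (−3x³)·D = 9x⁴ + 9x³. Remainder: −21x³ − 24x² − 24x − 14.
Step 5: lead(−21x³ − 24x² − 24x − 14) ÷ lead(D) = −21x³ ÷ −3x = 7x². Subtract (7x²)·D = −21x³ − 21x². Remainder: −3x² − 24x − 14.
Step 6: lead(−3x² − 24x − 14) ÷ lead(D) = −3x² ÷ −3x = x. Subtract (x)·D = −3x² − 3x. Remainder: −21x − 14.
Step 7: lead(−21x − 14) ÷ lead(D) = −21x ÷ −3x = 7. Subtract (7)·D = −21x − 21. Remainder: 7.

R = [7], so D(x) is not a factor of P(x). no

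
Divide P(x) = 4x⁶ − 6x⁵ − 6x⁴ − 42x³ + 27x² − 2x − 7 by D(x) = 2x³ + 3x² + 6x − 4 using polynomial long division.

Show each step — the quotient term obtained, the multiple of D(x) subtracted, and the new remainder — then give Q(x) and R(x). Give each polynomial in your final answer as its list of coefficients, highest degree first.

Q = [2, -6, 0, 1]; R = [-8, -3]

Step 1: lead(4x⁶ − 6x⁵ − 6x⁴ − 42x³ + 27x² − 2x − 7) ÷ lead(D) = 4x⁶ ÷ 2x³ = 2x³. Subtract (2x³)·D = 4x⁶ + 6x⁵ + 12x⁴ − 8x³. Remainder: −12x⁵ − 18x⁴ − 34x³ + 27x² − 2x − 7.
Step 2: lead(−12x⁵ − 18x⁴ − 34x³ + 27x² − 2x − 7) ÷ lead(D) = −12x⁵ ÷ 2x³ = −6x². Subtract (−6x²)·D = −12x⁵ − 18x⁴ − 36x³ + 24x². Remainder: 2x³ + 3x² − 2x − 7.
Step 3: lead(2x³ + 3x² − 2x − 7) ÷ lead(D) = 2x³ ÷ 2x³ = 1. Subtract (1)·D = 2x³ + 3x² + 6x − 4. Remainder: −8x − 3.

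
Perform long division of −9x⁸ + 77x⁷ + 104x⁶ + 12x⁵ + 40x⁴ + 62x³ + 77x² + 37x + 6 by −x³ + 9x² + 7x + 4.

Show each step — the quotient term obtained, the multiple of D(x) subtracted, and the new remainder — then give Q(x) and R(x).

Q(x) = 9x⁵ + 4x⁴ − 5x³ + 7x² + 4x + 3; R(x) = −6x² − 6

Step 1: lead(−9x⁸ + 77x⁷ + 104x⁶ + 12x⁵ + 40x⁴ + 62x³ + 77x² + 37x + 6) ÷ lead(D) = −9x⁸ ÷ −x³ = 9x⁵. Subtract (9x⁵)·D = −9x⁸ + 81x⁷ + 63x⁶ + 36x⁵. Remainder: −4x⁷ + 41x⁶ − 24x⁵ + 40x⁴ + 62x³ + 77x² + 37x + 6.
Step 2: lead(−4x⁷ + 41x⁶ − 24x⁵ + 40x⁴ + 62x³ + 77x² + 37x + 6) ÷ lead(D) = −4x⁷ ÷ −x³ = 4x⁴. Subtract (4x⁴)·D = −4x⁷ + 36x⁶ + 28x⁵ + 16x⁴. Remainder: 5x⁶ − 52x⁵ + 24x⁴ + 62x³ + 77x² + 37x + 6.
Step 3: lead(5x⁶ − 52x⁵ + 24x⁴ + 62x³ + 77x² + 37x + 6) ÷ lead(D) = 5x⁶ ÷ −x³ = −5x³. Subtract (−5x³)·D = 5x⁶ − 45x⁵ − 35x⁴ − 20x³. Remainder: −7x⁵ + 59x⁴ + 82x³ + 77x² + 37x + 6.
Step 4: lead(−7x⁵ + 59x⁴ + 82x³ + 77x² + 37x + 6) ÷ lead(D) = −7x⁵ ÷ −x³ = 7x². Subtract (7x²)·D = −7x⁵ + 63x⁴ + 49x³ + 28x². Remainder: −4x⁴ + 33x³ + 49x² + 37x + 6.
Step 5: lead(−4x⁴ + 33x³ + 49x² + 37x + 6) ÷ lead(D) = −4x⁴ ÷ −x³ = 4x. Subtract (4x)·D = −4x⁴ + 36x³ + 28x² + 16x. Remainder: −3x³ + 21x² + 21x + 6.
Step 6: lead(−3x³ + 21x² + 21x + 6) ÷ lead(D) = −3x³ ÷ −x³ = 3. Subtract (3)·D = −3x³ + 27x² + 21x + 12. Remainder: −6x² − 6.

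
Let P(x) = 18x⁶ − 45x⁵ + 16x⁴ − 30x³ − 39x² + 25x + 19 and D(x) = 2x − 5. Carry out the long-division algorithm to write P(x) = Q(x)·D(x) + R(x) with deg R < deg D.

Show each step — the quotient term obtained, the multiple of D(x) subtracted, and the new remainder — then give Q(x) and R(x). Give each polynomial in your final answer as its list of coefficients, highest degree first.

Step 1: lead(18x⁶ − 45x⁵ + 16x⁴ − 30x³ − 39x² + 25x + 19) ÷ lead(D) = 18x⁶ ÷ 2x = 9x⁵. Subtract (9x⁵)·D = 18x⁶ − 45x⁵. Remainder: 16x⁴ − 30x³ − 39x² + 25x + 19.
Step 2: lead(16x⁴ − 30x³ − 39x² + 25x + 19) ÷ lead(D) = 16x⁴ ÷ 2x = 8x³. Subtract (8x³)·D = 16x⁴ − 40x³. Remainder: 10x³ − 39x² + 25x + 19.
Step 3: lead(10x³ − 39x² + 25x + 19) ÷ lead(D) = 10x³ ÷ 2x = 5x². Subtract (5x²)·D = 10x³ − 25x². Remainder: −14x² + 25x + 19.
Step 4: lead(−14x² + 25x + 19) ÷ lead(D) = −14x² ÷ 2x = −7x. Subtract (−7x)·D = −14x² + 35x. Remainder: −10x + 19.
Step 5: lead(−10x + 19) ÷ lead(D) = −10x ÷ 2x = −5. Subtract (−5)·D = −10x + 25. Remainder: −6.

Q = [9, 0, 8, 5, -7, -5]; R = [-6]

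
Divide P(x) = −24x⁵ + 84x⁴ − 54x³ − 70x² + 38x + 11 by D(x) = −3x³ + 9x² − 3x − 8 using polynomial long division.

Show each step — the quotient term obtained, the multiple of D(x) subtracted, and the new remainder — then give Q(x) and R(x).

Step 1: lead(−24x⁵ + 84x⁴ − 54x³ − 70x² + 38x + 11) ÷ lead(D) = −24x⁵ ÷ −3x³ = 8x². Subtract (8x²)·D = −24x⁵ + 72x⁴ − 24x³ − 64x². Remainder: 12x⁴ − 30x³ − 6x² + 38x + 11.
Step 2: lead(12x⁴ − 30x³ − 6x² + 38x + 11) ÷ lead(D) = 12x⁴ ÷ −3x³ = −4x. Subtract (−4x)·D = 12x⁴ − 36x³ + 12x² + 32x. Remainder: 6x³ − 18x² + 6x + 11.
Step 3: lead(6x³ − 18x² + 6x + 11) ÷ lead(D) = 6x³ ÷ −3x³ = −2. Subtract (−2)·D = 6x³ − 18x² + 6x + 16. Remainder: −5.

Q(x) = 8x² − 4x − 2; R(x) = −5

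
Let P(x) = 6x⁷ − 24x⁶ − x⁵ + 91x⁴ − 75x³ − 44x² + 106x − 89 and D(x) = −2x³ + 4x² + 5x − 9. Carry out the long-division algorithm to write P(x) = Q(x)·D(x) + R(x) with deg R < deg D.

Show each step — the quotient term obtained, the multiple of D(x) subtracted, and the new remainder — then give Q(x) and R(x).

Q(x) = −3x⁴ + 6x³ + 5x² − 7x + 9; R(x) = −2x − 8

Step 1: lead(6x⁷ − 24x⁶ − x⁵ + 91x⁴ − 75x³ − 44x² + 106x − 89) ÷ lead(D) = 6x⁷ ÷ −2x³ = −3x⁴. Subtract (−3x⁴)·D = 6x⁷ − 12x⁶ − 15x⁵ + 27x⁴. Remainder: −12x⁶ + 14x⁵ + 64x⁴ − 75x³ − 44x² + 106x − 89.
Step 2: lead(−12x⁶ + 14x⁵ + 64x⁴ − 75x³ − 44x² + 106x − 89) ÷ lead(D) = −12x⁶ ÷ −2x³ = 6x³. Subtract (6x³)·D = −12x⁶ + 24x⁵ + 30x⁴ − 54x³. Remainder: −10x⁵ + 34x⁴ − 21x³ − 44x² + 106x − 89.
Step 3: lead(−10x⁵ + 34x⁴ − 21x³ − 44x² + 106x − 89) ÷ lead(D) = −10x⁵ ÷ −2x³ = 5x². Subtract (5x²)·D = −10x⁵ + 20x⁴ + 25x³ − 45x². Remainder: 14x⁴ − 46x³ + x² + 106x − 89.
Step 4: lead(14x⁴ − 46x³ + x² + 106x − 89) ÷ lead(D) = 14x⁴ ÷ −2x³ = −7x. Subtract (−7x)·D = 14x⁴ − 28x³ − 35x² + 63x. Remainder: −18x³ + 36x² + 43x − 89.
Step 5: lead(−18x³ + 36x² + 43x − 89) ÷ lead(D) = −18x³ ÷ −2x³ = 9. Subtract (9)·D = −18x³ + 36x² + 45x − 81. Remainder: −2x − 8.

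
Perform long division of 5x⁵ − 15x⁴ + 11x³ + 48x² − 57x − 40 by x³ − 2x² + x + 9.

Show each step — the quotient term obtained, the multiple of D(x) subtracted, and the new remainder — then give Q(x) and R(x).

Step 1: lead(5x⁵ − 15x⁴ + 11x³ + 48x² − 57x − 40) ÷ lead(D) = 5x⁵ ÷ x³ = 5x². Subtract (5x²)·D = 5x⁵ − 10x⁴ + 5x³ + 45x². Remainder: −5x⁴ + 6x³ + 3x² − 57x − 40.
Step 2: lead(−5x⁴ + 6x³ + 3x² − 57x − 40) ÷ lead(D) = −5x⁴ ÷ x³ = −5x. Subtract (−5x)·D = −5x⁴ + 10x³ − 5x² − 45x. Remainder: −4x³ + 8x² − 12x − 40.
Step 3: lead(−4x³ + 8x² − 12x − 40) ÷ lead(D) = −4x³ ÷ x³ = −4. Subtract (−4)·D = −4x³ + 8x² − 4x − 36. Remainder: −8x − 4.

Q(x) = 5x² − 5x − 4; R(x) = −8x − 4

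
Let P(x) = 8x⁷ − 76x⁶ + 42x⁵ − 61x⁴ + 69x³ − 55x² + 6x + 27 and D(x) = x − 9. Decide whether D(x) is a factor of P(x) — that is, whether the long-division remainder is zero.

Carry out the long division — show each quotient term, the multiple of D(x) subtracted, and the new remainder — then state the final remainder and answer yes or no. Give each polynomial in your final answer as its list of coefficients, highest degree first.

R = [0], so D(x) is a factor of P(x). yes

Step 1: lead(8x⁷ − 76x⁶ + 42x⁵ − 61x⁴ + 69x³ − 55x² + 6x + 27) ÷ lead(D) = 8x⁷ ÷ x = 8x⁶. Subtract (8x⁶)·D = 8x⁷ − 72x⁶. Remainder: −4x⁶ + 42x⁵ − 61x⁴ + 69x³ − 55x² + 6x + 27.
Step 2: lead(−4x⁶ + 42x⁵ − 61x⁴ + 69x³ − 55x² + 6x + 27) ÷ lead(D) = −4x⁶ ÷ x = −4x⁵. Subtract (−4x⁵)·D = −4x⁶ + 36x⁵. Remainder: 6x⁵ − 61x⁴ + 69x³ − 55x² + 6x + 27.
Step 3: lead(6x⁵ − 61x⁴ + 69x³ − 55x² + 6x + 27) ÷ lead(D) = 6x⁵ ÷ x = 6x⁴. Subtract (6x⁴)·D = 6x⁵ − 54x⁴. Remainder: −7x⁴ + 69x³ − 55x² + 6x + 27.
Step 4: lead(−7x⁴ + 69x³ − 55x² + 6x + 27) ÷ lead(D) = −7x⁴ ÷ x = −7x³. Subtract (−7x³)·D = −7x⁴ + 63x³. Remainder: 6x³ − 55x² + 6x + 27.
Step 5: lead(6x³ − 55x² + 6x + 27) ÷ lead(D) = 6x³ ÷ x = 6x². Subtract (6x²)·D = 6x³ − 54x². Remainder: −x² + 6x + 27.
Step 6: lead(−x² + 6x + 27) ÷ lead(D) = −x² ÷ x = −x. Subtract (−x)·D = −x² + 9x. Remainder: −3x + 27.
Step 7: lead(−3x + 27) ÷ lead(D) = −3x ÷ x = −3. Subtract (−3)·D = −3x + 27. Remainder: 0.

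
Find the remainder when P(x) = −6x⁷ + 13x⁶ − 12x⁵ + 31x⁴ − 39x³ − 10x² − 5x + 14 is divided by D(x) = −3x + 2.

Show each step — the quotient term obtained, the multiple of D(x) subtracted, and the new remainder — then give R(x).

R(x) = 0

Step 1: lead(−6x⁷ + 13x⁶ − 12x⁵ + 31x⁴ − 39x³ − 10x² − 5x + 14) ÷ lead(D) = −6x⁷ ÷ −3x = 2x⁶. Subtract (2x⁶)·D = −6x⁷ + 4x⁶. Remainder: 9x⁶ − 12x⁵ + 31x⁴ − 39x³ − 10x² − 5x + 14.
Step 2: lead(9x⁶ − 12x⁵ + 31x⁴ − 39x³ − 10x² − 5x + 14) ÷ lead(D) = 9x⁶ ÷ −3x = −3x⁵. Subtract (−3x⁵)·D = 9x⁶ − 6x⁵. Remainder: −6x⁵ + 31x⁴ − 39x³ − 10x² − 5x + 14.
Step 3: lead(−6x⁵ + 31x⁴ − 39x³ − 10x² − 5x + 14) ÷ lead(D) = −6x⁵ ÷ −3x = 2x⁴. Subtract (2x⁴)·D = −6x⁵ + 4x⁴. Remainder: 27x⁴ − 39x³ − 10x² − 5x + 14.
Step 4: lead(27x⁴ − 39x³ − 10x² − 5x + 14) ÷ lead(D) = 27x⁴ ÷ −3x = −9x³. Subtract (−9x³)·D = 27x⁴ − 18x³. Remainder: −21x³ − 10x² − 5x + 14.
Step 5: lead(−21x³ − 10x² − 5x + 14) ÷ lead(D) = −21x³ ÷ −3x = 7x². Subtract (7x²)·D = −21x³ + 14x². Remainder: −24x² − 5x + 14.
Step 6: lead(−24x² − 5x + 14) ÷ lead(D) = −24x² ÷ −3x = 8x. Subtract (8x)·D = −24x² + 16x. Remainder: −21x + 14.
Step 7: lead(−21x + 14) ÷ lead(D) = −21x ÷ −3x = 7. Subtract (7)·D = −21x + 14. Remainder: 0.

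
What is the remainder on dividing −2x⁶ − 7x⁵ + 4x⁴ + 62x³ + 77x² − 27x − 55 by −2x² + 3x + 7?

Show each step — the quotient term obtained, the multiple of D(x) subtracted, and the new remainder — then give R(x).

Step 1: lead(−2x⁶ − 7x⁵ + 4x⁴ + 62x³ + 77x² − 27x − 55) ÷ lead(D) = −2x⁶ ÷ −2x² = x⁴. Subtract (x⁴)·D = −2x⁶ + 3x⁵ + 7x⁴. Remainder: −10x⁵ − 3x⁴ + 62x³ + 77x² − 27x − 55.
Step 2: lead(−10x⁵ − 3x⁴ + 62x³ + 77x² − 27x − 55) ÷ lead(D) = −10x⁵ ÷ −2x² = 5x³. Subtract (5x³)·D = −10x⁵ + 15x⁴ + 35x³. Remainder: −18x⁴ + 27x³ + 77x² − 27x − 55.
Step 3: lead(−18x⁴ + 27x³ + 77x² − 27x − 55) ÷ lead(D) = −18x⁴ ÷ −2x² = 9x². Subtract (9x²)·D = −18x⁴ + 27x³ + 63x². Remainder: 14x² − 27x − 55.
Step 4: lead(14x² − 27x − 55) ÷ lead(D) = 14x² ÷ −2x² = −7. Subtract (−7)·D = 14x² − 21x − 49. Remainder: −6x − 6.

R(x) = −6x − 6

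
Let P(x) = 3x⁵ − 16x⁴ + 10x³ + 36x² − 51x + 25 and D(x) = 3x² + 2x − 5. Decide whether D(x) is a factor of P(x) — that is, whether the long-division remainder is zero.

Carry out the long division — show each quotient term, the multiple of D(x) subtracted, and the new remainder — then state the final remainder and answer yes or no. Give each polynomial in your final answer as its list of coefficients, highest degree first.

Step 1: lead(3x⁵ − 16x⁴ + 10x³ + 36x² − 51x + 25) ÷ lead(D) = 3x⁵ ÷ 3x² = x³. Subtract (x³)·D = 3x⁵ + 2x⁴ − 5x³. Remainder: −18x⁴ + 15x³ + 36x² − 51x + 25.
Step 2: lead(−18x⁴ + 15x³ + 36x² − 51x + 25) ÷ lead(D) = −18x⁴ ÷ 3x² = −6x². Subtract (−6x²)·D = −18x⁴ − 12x³ + 30x². Remainder: 27x³ + 6x² − 51x + 25.
Step 3: lead(27x³ + 6x² − 51x + 25) ÷ lead(D) = 27x³ ÷ 3x² = 9x. Subtract (9x)·D = 27x³ + 18x² − 45x. Remainder: −12x² − 6x + 25.
Step 4: lead(−12x² − 6x + 25) ÷ lead(D) = −12x² ÷ 3x² = −4. Subtract (−4)·D = −12x² − 8x + 20. Remainder: 2x + 5.

R = [2, 5], so D(x) is not a factor of P(x). no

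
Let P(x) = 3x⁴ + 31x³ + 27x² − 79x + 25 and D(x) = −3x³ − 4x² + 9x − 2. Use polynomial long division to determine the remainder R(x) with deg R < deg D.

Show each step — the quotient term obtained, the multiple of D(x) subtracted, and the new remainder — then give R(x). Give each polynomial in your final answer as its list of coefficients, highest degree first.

Step 1: lead(3x⁴ + 31x³ + 27x² − 79x + 25) ÷ lead(D) = 3x⁴ ÷ −3x³ = −x. Subtract (−x)·D = 3x⁴ + 4x³ − 9x² + 2x. Remainder: 27x³ + 36x² − 81x + 25.
Step 2: lead(27x³ + 36x² − 81x + 25) ÷ lead(D) = 27x³ ÷ −3x³ = −9. Subtract (−9)·D = 27x³ + 36x² − 81x + 18. Remainder: 7.

R = [7]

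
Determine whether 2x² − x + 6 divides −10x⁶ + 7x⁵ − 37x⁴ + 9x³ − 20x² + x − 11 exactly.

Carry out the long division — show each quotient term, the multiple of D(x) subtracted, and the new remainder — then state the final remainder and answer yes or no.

Step 1: lead(−10x⁶ + 7x⁵ − 37x⁴ + 9x³ − 20x² + x − 11) ÷ lead(D) = −10x⁶ ÷ 2x² = −5x⁴. Subtract (−5x⁴)·D = −10x⁶ + 5x⁵ − 30x⁴. Remainder: 2x⁵ − 7x⁴ + 9x³ − 20x² + x − 11.
Step 2: lead(2x⁵ − 7x⁴ + 9x³ − 20x² + x − 11) ÷ lead(D) = 2x⁵ ÷ 2x² = x³. Subtract (x³)·D = 2x⁵ − x⁴ + 6x³. Remainder: −6x⁴ + 3x³ − 20x² + x − 11.
Step 3: lead(−6x⁴ + 3x³ − 20x² + x − 11) ÷ lead(D) = −6x⁴ ÷ 2x² = −3x². Subtract (−3x²)·D = −6x⁴ + 3x³ − 18x². Remainder: −2x² + x − 11.
Step 4: lead(−2x² + x − 11) ÷ lead(D) = −2x² ÷ 2x² = −1. Subtract (−1)·D = −2x² + x − 6. Remainder: −5.

R(x) = −5, so D(x) is not a factor of P(x). no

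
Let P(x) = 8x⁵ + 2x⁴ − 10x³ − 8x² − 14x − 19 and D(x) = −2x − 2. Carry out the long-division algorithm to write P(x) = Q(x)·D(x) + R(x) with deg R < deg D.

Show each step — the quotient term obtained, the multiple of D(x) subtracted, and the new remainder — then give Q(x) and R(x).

Step 1: lead(8x⁵ + 2x⁴ − 10x³ − 8x² − 14x − 19) ÷ lead(D) = 8x⁵ ÷ −2x = −4x⁴. Subtract (−4x⁴)·D = 8x⁵ + 8x⁴. Remainder: −6x⁴ − 10x³ − 8x² − 14x − 19.
Step 2: lead(−6x⁴ − 10x³ − 8x² − 14x − 19) ÷ lead(D) = −6x⁴ ÷ −2x = 3x³. Subtract (3x³)·D = −6x⁴ − 6x³. Remainder: −4x³ − 8x² − 14x − 19.
Step 3: lead(−4x³ − 8x² − 14x − 19) ÷ lead(D) = −4x³ ÷ −2x = 2x². Subtract (2x²)·D = −4x³ − 4x². Remainder: −4x² − 14x − 19.
Step 4: lead(−4x² − 14x − 19) ÷ lead(D) = −4x² ÷ −2x = 2x. Subtract (2x)·D = −4x² − 4x. Remainder: −10x − 19.
Step 5: lead(−10x − 19) ÷ lead(D) = −10x ÷ −2x = 5. Subtract (5)·D = −10x − 10. Remainder: −9.

Q(x) = −4x⁴ + 3x³ + 2x² + 2x + 5; R(x) = −9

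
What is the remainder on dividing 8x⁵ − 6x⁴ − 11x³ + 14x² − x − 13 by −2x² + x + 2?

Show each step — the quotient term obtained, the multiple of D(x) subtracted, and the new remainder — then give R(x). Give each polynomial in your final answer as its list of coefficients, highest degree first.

R = [-3]

Step 1: lead(8x⁵ − 6x⁴ − 11x³ + 14x² − x − 13) ÷ lead(D) = 8x⁵ ÷ −2x² = −4x³. Subtract (−4x³)·D = 8x⁵ − 4x⁴ − 8x³. Remainder: −2x⁴ − 3x³ + 14x² − x − 13.
Step 2: lead(−2x⁴ − 3x³ + 14x² − x − 13) ÷ lead(D) = −2x⁴ ÷ −2x² = x². Subtract (x²)·D = −2x⁴ + x³ + 2x². Remainder: −4x³ + 12x² − x − 13.
Step 3: lead(−4x³ + 12x² − x − 13) ÷ lead(D) = −4x³ ÷ −2x² = 2x. Subtract (2x)·D = −4x³ + 2x² + 4x. Remainder: 10x² − 5x − 13.
Step 4: lead(10x² − 5x − 13) ÷ lead(D) = 10x² ÷ −2x² = −5. Subtract (−5)·D = 10x² − 5x − 10. Remainder: −3.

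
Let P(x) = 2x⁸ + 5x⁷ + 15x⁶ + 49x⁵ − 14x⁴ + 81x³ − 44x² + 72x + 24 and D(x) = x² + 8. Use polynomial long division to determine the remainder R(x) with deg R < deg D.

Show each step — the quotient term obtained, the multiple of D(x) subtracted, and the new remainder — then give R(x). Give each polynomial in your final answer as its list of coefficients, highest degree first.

Step 1: lead(2x⁸ + 5x⁷ + 15x⁶ + 49x⁵ − 14x⁴ + 81x³ − 44x² + 72x + 24) ÷ lead(D) = 2x⁸ ÷ x² = 2x⁶. Subtract (2x⁶)·D = 2x⁸ + 16x⁶. Remainder: 5x⁷ − x⁶ + 49x⁵ − 14x⁴ + 81x³ − 44x² + 72x + 24.
Step 2: lead(5x⁷ − x⁶ + 49x⁵ − 14x⁴ + 81x³ − 44x² + 72x + 24) ÷ lead(D) = 5x⁷ ÷ x² = 5x⁵. Subtract (5x⁵)·D = 5x⁷ + 40x⁵. Remainder: −x⁶ + 9x⁵ − 14x⁴ + 81x³ − 44x² + 72x + 24.
Step 3: lead(−x⁶ + 9x⁵ − 14x⁴ + 81x³ − 44x² + 72x + 24) ÷ lead(D) = −x⁶ ÷ x² = −x⁴. Subtract (−x⁴)·D = −x⁶ − 8x⁴. Remainder: 9x⁵ − 6x⁴ + 81x³ − 44x² + 72x + 24.
Step 4: lead(9x⁵ − 6x⁴ + 81x³ − 44x² + 72x + 24) ÷ lead(D) = 9x⁵ ÷ x² = 9x³. Subtract (9x³)·D = 9x⁵ + 72x³. Remainder: −6x⁴ + 9x³ − 44x² + 72x + 24.
Step 5: lead(−6x⁴ + 9x³ − 44x² + 72x + 24) ÷ lead(D) = −6x⁴ ÷ x² = −6x². Subtract (−6x²)·D = −6x⁴ − 48x². Remainder: 9x³ + 4x² + 72x + 24.
Step 6: lead(9x³ + 4x² + 72x + 24) ÷ lead(D) = 9x³ ÷ x² = 9x. Subtract (9x)·D = 9x³ + 72x. Remainder: 4x² + 24.
Step 7: lead(4x² + 24) ÷ lead(D) = 4x² ÷ x² = 4. Subtract (4)·D = 4x² + 32. Remainder: −8.

R = [-8]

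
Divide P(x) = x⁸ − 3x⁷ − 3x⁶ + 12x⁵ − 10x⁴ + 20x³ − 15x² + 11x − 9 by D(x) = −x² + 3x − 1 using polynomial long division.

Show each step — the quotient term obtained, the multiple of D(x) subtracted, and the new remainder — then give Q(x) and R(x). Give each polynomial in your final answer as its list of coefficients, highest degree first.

Q = [-1, 0, 4, 0, 6, -2, 3]; R = [-6]

Step 1: lead(x⁸ − 3x⁷ − 3x⁶ + 12x⁵ − 10x⁴ + 20x³ − 15x² + 11x − 9) ÷ lead(D) = x⁸ ÷ −x² = −x⁶. Subtract (−x⁶)·D = x⁸ − 3x⁷ + x⁶. Remainder: −4x⁶ + 12x⁵ − 10x⁴ + 20x³ − 15x² + 11x − 9.
Step 2: lead(−4x⁶ + 12x⁵ − 10x⁴ + 20x³ − 15x² + 11x − 9) ÷ lead(D) = −4x⁶ ÷ −x² = 4x⁴. Subtract (4x⁴)·D = −4x⁶ + 12x⁵ − 4x⁴. Remainder: −6x⁴ + 20x³ − 15x² + 11x − 9.
Step 3: lead(−6x⁴ + 20x³ − 15x² + 11x − 9) ÷ lead(D) = −6x⁴ ÷ −x² = 6x². Subtract (6x²)·D = −6x⁴ + 18x³ − 6x². Remainder: 2x³ − 9x² + 11x − 9.
Step 4: lead(2x³ − 9x² + 11x − 9) ÷ lead(D) = 2x³ ÷ −x² = −2x. Subtract (−2x)·D = 2x³ − 6x² + 2x. Remainder: −3x² + 9x − 9.
Step 5: lead(−3x² + 9x − 9) ÷ lead(D) = −3x² ÷ −x² = 3. Subtract (3)·D = −3x² + 9x − 3. Remainder: −6.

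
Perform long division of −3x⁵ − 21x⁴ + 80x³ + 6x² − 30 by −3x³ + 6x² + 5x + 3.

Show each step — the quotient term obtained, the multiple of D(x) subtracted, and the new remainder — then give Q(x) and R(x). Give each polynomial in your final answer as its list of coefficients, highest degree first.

Step 1: lead(−3x⁵ − 21x⁴ + 80x³ + 6x² − 30) ÷ lead(D) = −3x⁵ ÷ −3x³ = x². Subtract (x²)·D = −3x⁵ + 6x⁴ + 5x³ + 3x². Remainder: −27x⁴ + 75x³ + 3x² − 30.
Step 2: lead(−27x⁴ + 75x³ + 3x² − 30) ÷ lead(D) = −27x⁴ ÷ −3x³ = 9x. Subtract (9x)·D = −27x⁴ + 54x³ + 45x² + 27x. Remainder: 21x³ − 42x² − 27x − 30.
Step 3: lead(21x³ − 42x² − 27x − 30) ÷ lead(D) = 21x³ ÷ −3x³ = −7. Subtract (−7)·D = 21x³ − 42x² − 35x − 21. Remainder: 8x − 9.

Q = [1, 9, -7]; R = [8, -9]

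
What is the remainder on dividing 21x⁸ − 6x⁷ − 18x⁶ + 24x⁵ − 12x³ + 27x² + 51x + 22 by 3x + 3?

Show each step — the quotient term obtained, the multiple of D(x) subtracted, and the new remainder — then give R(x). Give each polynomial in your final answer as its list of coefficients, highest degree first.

Step 1: lead(21x⁸ − 6x⁷ − 18x⁶ + 24x⁵ − 12x³ + 27x² + 51x + 22) ÷ lead(D) = 21x⁸ ÷ 3x = 7x⁷. Subtract (7x⁷)·D = 21x⁸ + 21x⁷. Remainder: −27x⁷ − 18x⁶ + 24x⁵ − 12x³ + 27x² + 51x + 22.
Step 2: lead(−27x⁷ − 18x⁶ + 24x⁵ − 12x³ + 27x² + 51x + 22) ÷ lead(D) = −27x⁷ ÷ 3x = −9x⁶. Subtract (−9x⁶)·D = −27x⁷ − 27x⁶. Remainder: 9x⁶ + 24x⁵ − 12x³ + 27x² + 51x + 22.
Step 3: lead(9x⁶ + 24x⁵ − 12x³ + 27x² + 51x + 22) ÷ lead(D) = 9x⁶ ÷ 3x = 3x⁵. Subtract (3x⁵)·D = 9x⁶ + 9x⁵. Remainder: 15x⁵ − 12x³ + 27x² + 51x + 22.
Step 4: lead(15x⁵ − 12x³ + 27x² + 51x + 22) ÷ lead(D) = 15x⁵ ÷ 3x = 5x⁴. Subtract (5x⁴)·D = 15x⁵ + 15x⁴. Remainder: −15x⁴ − 12x³ + 27x² + 51x + 22.
Step 5: lead(−15x⁴ − 12x³ + 27x² + 51x + 22) ÷ lead(D) = −15x⁴ ÷ 3x = −5x³. Subtract (−5x³)·D = −15x⁴ − 15x³. Remainder: 3x³ + 27x² + 51x + 22.
Step 6: lead(3x³ + 27x² + 51x + 22) ÷ lead(D) = 3x³ ÷ 3x = x². Subtract (x²)·D = 3x³ + 3x². Remainder: 24x² + 51x + 22.
Step 7: lead(24x² + 51x + 22) ÷ lead(D) = 24x² ÷ 3x = 8x. Subtract (8x)·D = 24x² + 24x. Remainder: 27x + 22.
Step 8: lead(27x + 22) ÷ lead(D) = 27x ÷ 3x = 9. Subtract (9)·D = 27x + 27. Remainder: −5.

R = [-5]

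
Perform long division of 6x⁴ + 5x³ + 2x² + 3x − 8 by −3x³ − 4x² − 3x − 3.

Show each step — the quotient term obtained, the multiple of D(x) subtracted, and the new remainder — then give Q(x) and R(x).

Step 1: lead(6x⁴ + 5x³ + 2x² + 3x − 8) ÷ lead(D) = 6x⁴ ÷ −3x³ = −2x. Subtract (−2x)·D = 6x⁴ + 8x³ + 6x² + 6x. Remainder: −3x³ − 4x² − 3x − 8.
Step 2: lead(−3x³ − 4x² − 3x − 8) ÷ lead(D) = −3x³ ÷ −3x³ = 1. Subtract (1)·D = −3x³ − 4x² − 3x − 3. Remainder: −5.

Q(x) = −2x + 1; R(x) = −5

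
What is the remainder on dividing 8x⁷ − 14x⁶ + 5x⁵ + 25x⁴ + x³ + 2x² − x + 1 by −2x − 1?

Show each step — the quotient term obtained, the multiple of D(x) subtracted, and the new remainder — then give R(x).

Step 1: lead(8x⁷ − 14x⁶ + 5x⁵ + 25x⁴ + x³ + 2x² − x + 1) ÷ lead(D) = 8x⁷ ÷ −2x = −4x⁶. Subtract (−4x⁶)·D = 8x⁷ + 4x⁶. Remainder: −18x⁶ + 5x⁵ + 25x⁴ + x³ + 2x² − x + 1.
Step 2: lead(−18x⁶ + 5x⁵ + 25x⁴ + x³ + 2x² − x + 1) ÷ lead(D) = −18x⁶ ÷ −2x = 9x⁵. Subtract (9x⁵)·D = −18x⁶ − 9x⁵. Remainder: 14x⁵ + 25x⁴ + x³ + 2x² − x + 1.
Step 3: lead(14x⁵ + 25x⁴ + x³ + 2x² − x + 1) ÷ lead(D) = 14x⁵ ÷ −2x = −7x⁴. Subtract (−7x⁴)·D = 14x⁵ + 7x⁴. Remainder: 18x⁴ + x³ + 2x² − x + 1.
Step 4: lead(18x⁴ + x³ + 2x² − x + 1) ÷ lead(D) = 18x⁴ ÷ −2x = −9x³. Subtract (−9x³)·D = 18x⁴ + 9x³. Remainder: −8x³ + 2x² − x + 1.
Step 5: lead(−8x³ + 2x² − x + 1) ÷ lead(D) = −8x³ ÷ −2x = 4x². Subtract (4x²)·D = −8x³ − 4x². Remainder: 6x² − x + 1.
Step 6: lead(6x² − x + 1) ÷ lead(D) = 6x² ÷ −2x = −3x. Subtract (−3x)·D = 6x² + 3x. Remainder: −4x + 1.
Step 7: lead(−4x + 1) ÷ lead(D) = −4x ÷ −2x = 2. Subtract (2)·D = −4x − 2. Remainder: 3.

R(x) = 3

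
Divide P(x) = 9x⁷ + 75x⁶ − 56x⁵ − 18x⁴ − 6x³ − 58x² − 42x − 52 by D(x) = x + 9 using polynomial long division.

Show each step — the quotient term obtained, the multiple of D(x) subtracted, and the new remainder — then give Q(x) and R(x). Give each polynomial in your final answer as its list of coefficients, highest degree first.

Q = [9, -6, -2, 0, -6, -4, -6]; R = [2]

Step 1: lead(9x⁷ + 75x⁶ − 56x⁵ − 18x⁴ − 6x³ − 58x² − 42x − 52) ÷ lead(D) = 9x⁷ ÷ x = 9x⁶. Subtract (9x⁶)·D = 9x⁷ + 81x⁶. Remainder: −6x⁶ − 56x⁵ − 18x⁴ − 6x³ − 58x² − 42x − 52.
Step 2: lead(−6x⁶ − 56x⁵ − 18x⁴ − 6x³ − 58x² − 42x − 52) ÷ lead(D) = −6x⁶ ÷ x = −6x⁵. Subtract (−6x⁵)·D = −6x⁶ − 54x⁵. Remainder: −2x⁵ − 18x⁴ − 6x³ − 58x² − 42x − 52.
Step 3: lead(−2x⁵ − 18x⁴ − 6x³ − 58x² − 42x − 52) ÷ lead(D) = −2x⁵ ÷ x = −2x⁴. Subtract (−2x⁴)·D = −2x⁵ − 18x⁴. Remainder: −6x³ − 58x² − 42x − 52.
Step 4: lead(−6x³ − 58x² − 42x − 52) ÷ lead(D) = −6x³ ÷ x = −6x². Subtract (−6x²)·D = −6x³ − 54x². Remainder: −4x² − 42x − 52.
Step 5: lead(−4x² − 42x − 52) ÷ lead(D) = −4x² ÷ x = −4x. Subtract (−4x)·D = −4x² − 36x. Remainder: −6x − 52.
Step 6: lead(−6x − 52) ÷ lead(D) = −6x ÷ x = −6. Subtract (−6)·D = −6x − 54. Remainder: 2.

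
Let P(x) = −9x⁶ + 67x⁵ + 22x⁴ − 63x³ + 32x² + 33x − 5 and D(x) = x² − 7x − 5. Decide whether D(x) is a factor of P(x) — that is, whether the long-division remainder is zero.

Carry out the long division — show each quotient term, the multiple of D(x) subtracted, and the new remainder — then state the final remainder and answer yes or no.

R(x) = 0, so D(x) is a factor of P(x). yes

Step 1: lead(−9x⁶ + 67x⁵ + 22x⁴ − 63x³ + 32x² + 33x − 5) ÷ lead(D) = −9x⁶ ÷ x² = −9x⁴. Subtract (−9x⁴)·D = −9x⁶ + 63x⁵ + 45x⁴. Remainder: 4x⁵ − 23x⁴ − 63x³ + 32x² + 33x − 5.
Step 2: lead(4x⁵ − 23x⁴ − 63x³ + 32x² + 33x − 5) ÷ lead(D) = 4x⁵ ÷ x² = 4x³. Subtract (4x³)·D = 4x⁵ − 28x⁴ − 20x³. Remainder: 5x⁴ − 43x³ + 32x² + 33x − 5.
Step 3: lead(5x⁴ − 43x³ + 32x² + 33x − 5) ÷ lead(D) = 5x⁴ ÷ x² = 5x². Subtract (5x²)·D = 5x⁴ − 35x³ − 25x². Remainder: −8x³ + 57x² + 33x − 5.
Step 4: lead(−8x³ + 57x² + 33x − 5) ÷ lead(D) = −8x³ ÷ x² = −8x. Subtract (−8x)·D = −8x³ + 56x² + 40x. Remainder: x² − 7x − 5.
Step 5: lead(x² − 7x − 5) ÷ lead(D) = x² ÷ x² = 1. Subtract (1)·D = x² − 7x − 5. Remainder: 0.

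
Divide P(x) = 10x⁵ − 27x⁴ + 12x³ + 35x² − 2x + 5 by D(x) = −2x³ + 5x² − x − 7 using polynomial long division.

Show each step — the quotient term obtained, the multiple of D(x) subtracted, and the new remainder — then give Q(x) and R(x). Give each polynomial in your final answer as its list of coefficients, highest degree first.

Q = [-5, 1, -1]; R = [6, 4, -2]

Step 1: lead(10x⁵ − 27x⁴ + 12x³ + 35x² − 2x + 5) ÷ lead(D) = 10x⁵ ÷ −2x³ = −5x². Subtract (−5x²)·D = 10x⁵ − 25x⁴ + 5x³ + 35x². Remainder: −2x⁴ + 7x³ − 2x + 5.
Step 2: lead(−2x⁴ + 7x³ − 2x + 5) ÷ lead(D) = −2x⁴ ÷ −2x³ = x. Subtract (x)·D = −2x⁴ + 5x³ − x² − 7x. Remainder: 2x³ + x² + 5x + 5.
Step 3: lead(2x³ + x² + 5x + 5) ÷ lead(D) = 2x³ ÷ −2x³ = −1. Subtract (−1)·D = 2x³ − 5x² + x + 7. Remainder: 6x² + 4x − 2.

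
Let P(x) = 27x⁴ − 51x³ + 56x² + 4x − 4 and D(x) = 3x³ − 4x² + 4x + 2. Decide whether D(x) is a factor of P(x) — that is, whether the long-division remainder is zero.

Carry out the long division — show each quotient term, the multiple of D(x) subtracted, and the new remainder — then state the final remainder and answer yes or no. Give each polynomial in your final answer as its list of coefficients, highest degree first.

Step 1: lead(27x⁴ − 51x³ + 56x² + 4x − 4) ÷ lead(D) = 27x⁴ ÷ 3x³ = 9x. Subtract (9x)·D = 27x⁴ − 36x³ + 36x² + 18x. Remainder: −15x³ + 20x² − 14x − 4.
Step 2: lead(−15x³ + 20x² − 14x − 4) ÷ lead(D) = −15x³ ÷ 3x³ = −5. Subtract (−5)·D = −15x³ + 20x² − 20x − 10. Remainder: 6x + 6.

R = [6, 6], so D(x) is not a factor of P(x). no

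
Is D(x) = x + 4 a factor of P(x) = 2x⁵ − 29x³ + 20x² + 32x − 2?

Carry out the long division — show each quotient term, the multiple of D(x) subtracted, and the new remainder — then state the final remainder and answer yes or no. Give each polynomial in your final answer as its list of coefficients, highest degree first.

R = [-2], so D(x) is not a factor of P(x). no

Step 1: lead(2x⁵ − 29x³ + 20x² + 32x − 2) ÷ lead(D) = 2x⁵ ÷ x = 2x⁴. Subtract (2x⁴)·D = 2x⁵ + 8x⁴. Remainder: −8x⁴ − 29x³ + 20x² + 32x − 2.
Step 2: lead(−8x⁴ − 29x³ + 20x² + 32x − 2) ÷ lead(D) = −8x⁴ ÷ x = −8x³. Subtract (−8x³)·D = −8x⁴ − 32x³. Remainder: 3x³ + 20x² + 32x − 2.
Step 3: lead(3x³ + 20x² + 32x − 2) ÷ lead(D) = 3x³ ÷ x = 3x². Subtract (3x²)·D = 3x³ + 12x². Remainder: 8x² + 32x − 2.
Step 4: lead(8x² + 32x − 2) ÷ lead(D) = 8x² ÷ x = 8x. Subtract (8x)·D = 8x² + 32x. Remainder: −2.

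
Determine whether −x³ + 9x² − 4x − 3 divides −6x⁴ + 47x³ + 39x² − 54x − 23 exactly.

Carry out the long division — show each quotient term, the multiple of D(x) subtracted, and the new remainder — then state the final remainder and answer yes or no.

R(x) = −8x − 2, so D(x) is not a factor of P(x). no

Step 1: lead(−6x⁴ + 47x³ + 39x² − 54x − 23) ÷ lead(D) = −6x⁴ ÷ −x³ = 6x. Subtract (6x)·D = −6x⁴ + 54x³ − 24x² − 18x. Remainder: −7x³ + 63x² − 36x − 23.
Step 2: lead(−7x³ + 63x² − 36x − 23) ÷ lead(D) = −7x³ ÷ −x³ = 7. Subtract (7)·D = −7x³ + 63x² − 28x − 21. Remainder: −8x − 2.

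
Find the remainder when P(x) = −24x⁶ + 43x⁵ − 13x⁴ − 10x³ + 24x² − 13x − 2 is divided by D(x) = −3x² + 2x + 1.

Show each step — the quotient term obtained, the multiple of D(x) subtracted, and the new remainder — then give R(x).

R(x) = 5

Step 1: lead(−24x⁶ + 43x⁵ − 13x⁴ − 10x³ + 24x² − 13x − 2) ÷ lead(D) = −24x⁶ ÷ −3x² = 8x⁴. Subtract (8x⁴)·D = −24x⁶ + 16x⁵ + 8x⁴. Remainder: 27x⁵ − 21x⁴ − 10x³ + 24x² − 13x − 2.
Step 2: lead(27x⁵ − 21x⁴ − 10x³ + 24x² − 13x − 2) ÷ lead(D) = 27x⁵ ÷ −3x² = −9x³. Subtract (−9x³)·D = 27x⁵ − 18x⁴ − 9x³. Remainder: −3x⁴ − x³ + 24x² − 13x − 2.
Step 3: lead(−3x⁴ − x³ + 24x² − 13x − 2) ÷ lead(D) = −3x⁴ ÷ −3x² = x². Subtract (x²)·D = −3x⁴ + 2x³ + x². Remainder: −3x³ + 23x² − 13x − 2.
Step 4: lead(−3x³ + 23x² − 13x − 2) ÷ lead(D) = −3x³ ÷ −3x² = x. Subtract (x)·D = −3x³ + 2x² + x. Remainder: 21x² − 14x − 2.
Step 5: lead(21x² − 14x − 2) ÷ lead(D) = 21x² ÷ −3x² = −7. Subtract (−7)·D = 21x² − 14x − 7. Remainder: 5.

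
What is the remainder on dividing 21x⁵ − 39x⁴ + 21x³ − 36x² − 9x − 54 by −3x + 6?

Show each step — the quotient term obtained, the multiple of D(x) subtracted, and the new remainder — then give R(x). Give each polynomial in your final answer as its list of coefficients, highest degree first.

Step 1: lead(21x⁵ − 39x⁴ + 21x³ − 36x² − 9x − 54) ÷ lead(D) = 21x⁵ ÷ −3x = −7x⁴. Subtract (−7x⁴)·D = 21x⁵ − 42x⁴. Remainder: 3x⁴ + 21x³ − 36x² − 9x − 54.
Step 2: lead(3x⁴ + 21x³ − 36x² − 9x − 54) ÷ lead(D) = 3x⁴ ÷ −3x = −x³. Subtract (−x³)·D = 3x⁴ − 6x³. Remainder: 27x³ − 36x² − 9x − 54.
Step 3: lead(27x³ − 36x² − 9x − 54) ÷ lead(D) = 27x³ ÷ −3x = −9x². Subtract (−9x²)·D = 27x³ − 54x². Remainder: 18x² − 9x − 54.
Step 4: lead(18x² − 9x − 54) ÷ lead(D) = 18x² ÷ −3x = −6x. Subtract (−6x)·D = 18x² − 36x. Remainder: 27x − 54.
Step 5: lead(27x − 54) ÷ lead(D) = 27x ÷ −3x = −9. Subtract (−9)·D = 27x − 54. Remainder: 0.

R = [0]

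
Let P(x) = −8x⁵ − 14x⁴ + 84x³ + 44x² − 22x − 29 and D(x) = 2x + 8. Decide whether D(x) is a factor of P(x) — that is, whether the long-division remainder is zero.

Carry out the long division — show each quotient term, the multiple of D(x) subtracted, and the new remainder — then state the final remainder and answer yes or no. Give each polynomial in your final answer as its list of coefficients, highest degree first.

Step 1: lead(−8x⁵ − 14x⁴ + 84x³ + 44x² − 22x − 29) ÷ lead(D) = −8x⁵ ÷ 2x = −4x⁴. Subtract (−4x⁴)·D = −8x⁵ − 32x⁴. Remainder: 18x⁴ + 84x³ + 44x² − 22x − 29.
Step 2: lead(18x⁴ + 84x³ + 44x² − 22x − 29) ÷ lead(D) = 18x⁴ ÷ 2x = 9x³. Subtract (9x³)·D = 18x⁴ + 72x³. Remainder: 12x³ + 44x² − 22x − 29.
Step 3: lead(12x³ + 44x² − 22x − 29) ÷ lead(D) = 12x³ ÷ 2x = 6x². Subtract (6x²)·D = 12x³ + 48x². Remainder: −4x² − 22x − 29.
Step 4: lead(−4x² − 22x − 29) ÷ lead(D) = −4x² ÷ 2x = −2x. Subtract (−2x)·D = −4x² − 16x. Remainder: −6x − 29.
Step 5: lead(−6x − 29) ÷ lead(D) = −6x ÷ 2x = −3. Subtract (−3)·D = −6x − 24. Remainder: −5.

R = [-5], so D(x) is not a factor of P(x). no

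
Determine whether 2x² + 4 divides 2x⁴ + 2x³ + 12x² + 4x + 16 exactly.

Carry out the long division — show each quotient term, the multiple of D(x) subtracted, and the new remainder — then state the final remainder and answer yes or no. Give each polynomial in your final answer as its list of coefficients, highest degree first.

Step 1: lead(2x⁴ + 2x³ + 12x² + 4x + 16) ÷ lead(D) = 2x⁴ ÷ 2x² = x². Subtract (x²)·D = 2x⁴ + 4x². Remainder: 2x³ + 8x² + 4x + 16.
Step 2: lead(2x³ + 8x² + 4x + 16) ÷ lead(D) = 2x³ ÷ 2x² = x. Subtract (x)·D = 2x³ + 4x. Remainder: 8x² + 16.
Step 3: lead(8x² + 16) ÷ lead(D) = 8x² ÷ 2x² = 4. Subtract (4)·D = 8x² + 16. Remainder: 0.

R = [0], so D(x) is a factor of P(x). yes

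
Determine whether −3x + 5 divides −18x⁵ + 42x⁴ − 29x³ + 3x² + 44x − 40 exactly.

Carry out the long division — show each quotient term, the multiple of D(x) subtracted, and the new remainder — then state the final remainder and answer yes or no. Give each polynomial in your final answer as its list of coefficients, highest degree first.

Step 1: lead(−18x⁵ + 42x⁴ − 29x³ + 3x² + 44x − 40) ÷ lead(D) = −18x⁵ ÷ −3x = 6x⁴. Subtract (6x⁴)·D = −18x⁵ + 30x⁴. Remainder: 12x⁴ − 29x³ + 3x² + 44x − 40.
Step 2: lead(12x⁴ − 29x³ + 3x² + 44x − 40) ÷ lead(D) = 12x⁴ ÷ −3x = −4x³. Subtract (−4x³)·D = 12x⁴ − 20x³. Remainder: −9x³ + 3x² + 44x − 40.
Step 3: lead(−9x³ + 3x² + 44x − 40) ÷ lead(D) = −9x³ ÷ −3x = 3x². Subtract (3x²)·D = −9x³ + 15x². Remainder: −12x² + 44x − 40.
Step 4: lead(−12x² + 44x − 40) ÷ lead(D) = −12x² ÷ −3x = 4x. Subtract (4x)·D = −12x² + 20x. Remainder: 24x − 40.
Step 5: lead(24x − 40) ÷ lead(D) = 24x ÷ −3x = −8. Subtract (−8)·D = 24x − 40. Remainder: 0.

R = [0], so D(x) is a factor of P(x). yes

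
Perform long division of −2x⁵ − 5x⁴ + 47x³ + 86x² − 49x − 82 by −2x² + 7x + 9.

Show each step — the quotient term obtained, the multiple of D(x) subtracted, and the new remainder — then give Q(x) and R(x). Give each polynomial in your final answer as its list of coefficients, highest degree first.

Step 1: lead(−2x⁵ − 5x⁴ + 47x³ + 86x² − 49x − 82) ÷ lead(D) = −2x⁵ ÷ −2x² = x³. Subtract (x³)·D = −2x⁵ + 7x⁴ + 9x³. Remainder: −12x⁴ + 38x³ + 86x² − 49x − 82.
Step 2: lead(−12x⁴ + 38x³ + 86x² − 49x − 82) ÷ lead(D) = −12x⁴ ÷ −2x² = 6x². Subtract (6x²)·D = −12x⁴ + 42x³ + 54x². Remainder: −4x³ + 32x² − 49x − 82.
Step 3: lead(−4x³ + 32x² − 49x − 82) ÷ lead(D) = −4x³ ÷ −2x² = 2x. Subtract (2x)·D = −4x³ + 14x² + 18x. Remainder: 18x² − 67x − 82.
Step 4: lead(18x² − 67x − 82) ÷ lead(D) = 18x² ÷ −2x² = −9. Subtract (−9)·D = 18x² − 63x − 81. Remainder: −4x − 1.

Q = [1, 6, 2, -9]; R = [-4, -1]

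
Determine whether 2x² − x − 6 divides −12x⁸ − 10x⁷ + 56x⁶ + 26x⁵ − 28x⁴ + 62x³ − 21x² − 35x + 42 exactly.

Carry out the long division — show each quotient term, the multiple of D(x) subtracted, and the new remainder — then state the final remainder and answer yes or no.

R(x) = 0, so D(x) is a factor of P(x). yes

Step 1: lead(−12x⁸ − 10x⁷ + 56x⁶ + 26x⁵ − 28x⁴ + 62x³ − 21x² − 35x + 42) ÷ lead(D) = −12x⁸ ÷ 2x² = −6x⁶. Subtract (−6x⁶)·D = −12x⁸ + 6x⁷ + 36x⁶. Remainder: −16x⁷ + 20x⁶ + 26x⁵ − 28x⁴ + 62x³ − 21x² − 35x + 42.
Step 2: lead(−16x⁷ + 20x⁶ + 26x⁵ − 28x⁴ + 62x³ − 21x² − 35x + 42) ÷ lead(D) = −16x⁷ ÷ 2x² = −8x⁵. Subtract (−8x⁵)·D = −16x⁷ + 8x⁶ + 48x⁵. Remainder: 12x⁶ − 22x⁵ − 28x⁴ + 62x³ − 21x² − 35x + 42.
Step 3: lead(12x⁶ − 22x⁵ − 28x⁴ + 62x³ − 21x² − 35x + 42) ÷ lead(D) = 12x⁶ ÷ 2x² = 6x⁴. Subtract (6x⁴)·D = 12x⁶ − 6x⁵ − 36x⁴. Remainder: −16x⁵ + 8x⁴ + 62x³ − 21x² − 35x + 42.
Step 4: lead(−16x⁵ + 8x⁴ + 62x³ − 21x² − 35x + 42) ÷ lead(D) = −16x⁵ ÷ 2x² = −8x³. Subtract (−8x³)·D = −16x⁵ + 8x⁴ + 48x³. Remainder: 14x³ − 21x² − 35x + 42.
Step 5: lead(14x³ − 21x² − 35x + 42) ÷ lead(D) = 14x³ ÷ 2x² = 7x. Subtract (7x)·D = 14x³ − 7x² − 42x. Remainder: −14x² + 7x + 42.
Step 6: lead(−14x² + 7x + 42) ÷ lead(D) = −14x² ÷ 2x² = −7. Subtract (−7)·D = −14x² + 7x + 42. Remainder: 0.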